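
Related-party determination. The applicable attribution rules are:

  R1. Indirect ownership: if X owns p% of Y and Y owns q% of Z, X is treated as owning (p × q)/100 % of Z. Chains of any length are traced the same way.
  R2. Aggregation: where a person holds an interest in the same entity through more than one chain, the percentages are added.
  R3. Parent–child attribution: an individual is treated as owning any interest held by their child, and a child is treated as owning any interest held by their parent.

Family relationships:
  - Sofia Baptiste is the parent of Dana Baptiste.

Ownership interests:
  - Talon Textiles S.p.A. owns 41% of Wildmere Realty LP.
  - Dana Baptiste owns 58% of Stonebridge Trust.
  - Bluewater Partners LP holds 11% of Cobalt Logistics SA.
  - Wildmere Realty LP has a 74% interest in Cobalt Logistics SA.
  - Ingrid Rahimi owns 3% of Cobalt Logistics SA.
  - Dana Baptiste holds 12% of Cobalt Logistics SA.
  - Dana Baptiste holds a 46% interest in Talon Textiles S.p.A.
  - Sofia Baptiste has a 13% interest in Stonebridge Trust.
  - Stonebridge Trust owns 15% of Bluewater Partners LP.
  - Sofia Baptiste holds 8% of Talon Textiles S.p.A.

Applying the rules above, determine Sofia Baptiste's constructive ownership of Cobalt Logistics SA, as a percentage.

By parent–child attribution (R3), Sofia Baptiste is treated as also owning Dana Baptiste's interest in Talon Textiles S.p.A, giving 8% + 46% = 54%.
By parent–child attribution (R3), Sofia Baptiste is treated as also owning Dana Baptiste's interest in Stonebridge Trust, giving 13% + 58% = 71%.
By parent–child attribution (R3), Sofia Baptiste is treated as owning Dana Baptiste's 12% interest in Cobalt Logistics SA.
Chain via Talon Textiles S.p.A. → Wildmere Realty LP (R1): 54% × 41% × 74% = 16.3836% of Cobalt Logistics SA.
Chain via Stonebridge Trust → Bluewater Partners LP (R1): 71% × 15% × 11% = 1.1715% of Cobalt Logistics SA.
Direct interest in Cobalt Logistics SA: 12%.
Aggregating (R2): 16.3836% + 1.1715% + 12% = 29.5551%.

29.5551%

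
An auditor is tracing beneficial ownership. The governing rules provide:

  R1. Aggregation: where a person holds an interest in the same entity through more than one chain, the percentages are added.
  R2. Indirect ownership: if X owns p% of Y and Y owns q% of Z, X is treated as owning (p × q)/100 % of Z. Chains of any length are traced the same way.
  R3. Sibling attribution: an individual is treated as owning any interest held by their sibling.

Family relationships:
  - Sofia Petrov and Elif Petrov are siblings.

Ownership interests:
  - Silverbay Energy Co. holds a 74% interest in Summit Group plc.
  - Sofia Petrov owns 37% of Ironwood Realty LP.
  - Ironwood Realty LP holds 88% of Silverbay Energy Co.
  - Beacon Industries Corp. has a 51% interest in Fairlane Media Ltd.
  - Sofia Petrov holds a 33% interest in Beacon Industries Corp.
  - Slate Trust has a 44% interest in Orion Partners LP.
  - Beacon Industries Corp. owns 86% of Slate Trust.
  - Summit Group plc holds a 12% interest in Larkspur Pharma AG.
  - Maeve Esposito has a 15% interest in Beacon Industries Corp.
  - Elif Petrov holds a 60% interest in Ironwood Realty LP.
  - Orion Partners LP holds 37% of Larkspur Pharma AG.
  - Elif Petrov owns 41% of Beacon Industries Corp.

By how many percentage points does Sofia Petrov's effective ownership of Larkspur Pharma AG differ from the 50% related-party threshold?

By sibling attribution (R3), Sofia Petrov is treated as also owning Elif Petrov's interest in Beacon Industries Corp, giving 33% + 41% = 74%.
By sibling attribution (R3), Sofia Petrov is treated as also owning Elif Petrov's interest in Ironwood Realty LP, giving 37% + 60% = 97%.
Chain via Beacon Industries Corp. → Slate Trust → Orion Partners LP (R2): 74% × 86% × 44% × 37% = 10.360592% of Larkspur Pharma AG.
Chain via Ironwood Realty LP → Silverbay Energy Co. → Summit Group plc (R2): 97% × 88% × 74% × 12% = 7.579968% of Larkspur Pharma AG.
Aggregating (R1): 10.360592% + 7.579968% = 17.94056%.
17.94056% falls short of the 50% threshold by 32.05944 percentage points.

32.05944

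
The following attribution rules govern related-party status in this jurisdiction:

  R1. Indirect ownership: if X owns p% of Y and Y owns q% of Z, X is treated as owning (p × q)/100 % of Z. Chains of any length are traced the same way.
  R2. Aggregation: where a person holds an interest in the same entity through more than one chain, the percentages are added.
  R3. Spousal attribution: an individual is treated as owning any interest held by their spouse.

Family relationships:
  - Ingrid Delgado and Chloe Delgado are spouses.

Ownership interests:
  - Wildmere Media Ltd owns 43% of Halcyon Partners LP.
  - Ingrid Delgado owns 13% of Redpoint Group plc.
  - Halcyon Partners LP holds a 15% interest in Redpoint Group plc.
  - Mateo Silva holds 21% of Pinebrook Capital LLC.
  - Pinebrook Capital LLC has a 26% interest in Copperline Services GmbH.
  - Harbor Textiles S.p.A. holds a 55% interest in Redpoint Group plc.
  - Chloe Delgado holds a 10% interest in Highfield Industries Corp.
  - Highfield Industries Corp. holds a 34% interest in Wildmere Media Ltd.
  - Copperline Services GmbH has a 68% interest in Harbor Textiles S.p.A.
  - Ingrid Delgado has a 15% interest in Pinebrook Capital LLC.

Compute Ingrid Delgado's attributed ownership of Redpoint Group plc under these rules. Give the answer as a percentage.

By spousal attribution (R3), Ingrid Delgado is treated as owning Chloe Delgado's 10% interest in Highfield Industries Corp.
Chain via Pinebrook Capital LLC → Copperline Services GmbH → Harbor Textiles S.p.A. (R1): 15% × 26% × 68% × 55% = 1.4586% of Redpoint Group plc.
Direct interest in Redpoint Group plc: 13%.
Chain via Highfield Industries Corp. → Wildmere Media Ltd → Halcyon Partners LP (R1): 10% × 34% × 43% × 15% = 0.2193% of Redpoint Group plc.
Aggregating (R2): 1.4586% + 13% + 0.2193% = 14.6779%.

14.6779%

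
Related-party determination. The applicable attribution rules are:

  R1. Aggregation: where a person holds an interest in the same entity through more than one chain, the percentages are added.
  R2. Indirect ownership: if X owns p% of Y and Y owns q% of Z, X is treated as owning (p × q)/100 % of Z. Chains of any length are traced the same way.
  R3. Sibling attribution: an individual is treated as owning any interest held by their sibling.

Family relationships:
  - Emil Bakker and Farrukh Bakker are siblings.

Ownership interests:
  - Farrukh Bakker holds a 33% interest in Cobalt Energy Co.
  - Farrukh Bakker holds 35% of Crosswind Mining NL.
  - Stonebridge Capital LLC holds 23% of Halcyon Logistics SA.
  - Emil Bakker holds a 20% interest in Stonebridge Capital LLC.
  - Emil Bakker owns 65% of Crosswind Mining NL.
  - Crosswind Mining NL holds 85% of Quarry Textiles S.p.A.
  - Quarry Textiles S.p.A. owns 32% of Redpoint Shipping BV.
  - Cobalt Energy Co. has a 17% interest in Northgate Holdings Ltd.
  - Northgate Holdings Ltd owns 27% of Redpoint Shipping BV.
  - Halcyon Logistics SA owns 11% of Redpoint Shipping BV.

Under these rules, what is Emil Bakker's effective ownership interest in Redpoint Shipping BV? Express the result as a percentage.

29.2207%

By sibling attribution (R3), Emil Bakker is treated as also owning Farrukh Bakker's interest in Crosswind Mining NL, giving 65% + 35% = 100%.
By sibling attribution (R3), Emil Bakker is treated as owning Farrukh Bakker's 33% interest in Cobalt Energy Co.
Chain via Stonebridge Capital LLC → Halcyon Logistics SA (R2): 20% × 23% × 11% = 0.506% of Redpoint Shipping BV.
Chain via Crosswind Mining NL → Quarry Textiles S.p.A. (R2): 100% × 85% × 32% = 27.2% of Redpoint Shipping BV.
Chain via Cobalt Energy Co. → Northgate Holdings Ltd (R2): 33% × 17% × 27% = 1.5147% of Redpoint Shipping BV.
Aggregating (R1): 0.506% + 27.2% + 1.5147% = 29.2207%.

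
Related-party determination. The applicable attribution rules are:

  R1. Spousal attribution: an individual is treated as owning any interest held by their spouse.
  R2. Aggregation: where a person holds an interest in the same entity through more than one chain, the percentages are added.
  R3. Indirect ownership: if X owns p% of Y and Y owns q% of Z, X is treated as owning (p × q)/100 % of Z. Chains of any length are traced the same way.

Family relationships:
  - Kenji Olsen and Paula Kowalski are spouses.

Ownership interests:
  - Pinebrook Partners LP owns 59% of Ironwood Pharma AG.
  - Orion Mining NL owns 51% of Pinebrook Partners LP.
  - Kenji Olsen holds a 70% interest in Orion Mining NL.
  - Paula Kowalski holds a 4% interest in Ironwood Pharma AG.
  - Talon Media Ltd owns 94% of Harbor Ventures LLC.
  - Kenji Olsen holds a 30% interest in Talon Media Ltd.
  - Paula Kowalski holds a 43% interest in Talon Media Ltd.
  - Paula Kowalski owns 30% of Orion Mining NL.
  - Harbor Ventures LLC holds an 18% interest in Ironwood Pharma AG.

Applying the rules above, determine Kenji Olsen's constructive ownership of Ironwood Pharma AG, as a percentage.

By spousal attribution (R1), Kenji Olsen is treated as also owning Paula Kowalski's interest in Orion Mining NL, giving 70% + 30% = 100%.
By spousal attribution (R1), Kenji Olsen is treated as also owning Paula Kowalski's interest in Talon Media Ltd, giving 30% + 43% = 73%.
By spousal attribution (R1), Kenji Olsen is treated as owning Paula Kowalski's 4% interest in Ironwood Pharma AG.
Chain via Orion Mining NL → Pinebrook Partners LP (R3): 100% × 51% × 59% = 30.09% of Ironwood Pharma AG.
Chain via Talon Media Ltd → Harbor Ventures LLC (R3): 73% × 94% × 18% = 12.3516% of Ironwood Pharma AG.
Direct interest in Ironwood Pharma AG: 4%.
Aggregating (R2): 30.09% + 12.3516% + 4% = 46.4416%.

46.4416%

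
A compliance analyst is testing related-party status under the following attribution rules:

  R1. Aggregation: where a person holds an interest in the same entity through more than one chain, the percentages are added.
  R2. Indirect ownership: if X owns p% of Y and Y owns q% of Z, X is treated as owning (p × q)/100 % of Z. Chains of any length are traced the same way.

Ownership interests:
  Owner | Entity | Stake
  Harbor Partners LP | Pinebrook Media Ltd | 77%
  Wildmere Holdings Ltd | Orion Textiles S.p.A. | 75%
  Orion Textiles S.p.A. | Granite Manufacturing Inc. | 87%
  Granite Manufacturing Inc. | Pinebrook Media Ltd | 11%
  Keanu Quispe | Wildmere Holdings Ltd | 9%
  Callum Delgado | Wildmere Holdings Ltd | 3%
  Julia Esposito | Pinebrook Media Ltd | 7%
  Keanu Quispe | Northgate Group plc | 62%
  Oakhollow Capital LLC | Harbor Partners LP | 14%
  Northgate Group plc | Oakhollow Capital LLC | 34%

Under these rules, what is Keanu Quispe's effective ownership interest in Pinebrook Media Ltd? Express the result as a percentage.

2.918399%

Chain via Northgate Group plc → Oakhollow Capital LLC → Harbor Partners LP (R2): 62% × 34% × 14% × 77% = 2.272424% of Pinebrook Media Ltd.
Chain via Wildmere Holdings Ltd → Orion Textiles S.p.A. → Granite Manufacturing Inc. (R2): 9% × 75% × 87% × 11% = 0.645975% of Pinebrook Media Ltd.
Aggregating (R1): 2.272424% + 0.645975% = 2.918399%.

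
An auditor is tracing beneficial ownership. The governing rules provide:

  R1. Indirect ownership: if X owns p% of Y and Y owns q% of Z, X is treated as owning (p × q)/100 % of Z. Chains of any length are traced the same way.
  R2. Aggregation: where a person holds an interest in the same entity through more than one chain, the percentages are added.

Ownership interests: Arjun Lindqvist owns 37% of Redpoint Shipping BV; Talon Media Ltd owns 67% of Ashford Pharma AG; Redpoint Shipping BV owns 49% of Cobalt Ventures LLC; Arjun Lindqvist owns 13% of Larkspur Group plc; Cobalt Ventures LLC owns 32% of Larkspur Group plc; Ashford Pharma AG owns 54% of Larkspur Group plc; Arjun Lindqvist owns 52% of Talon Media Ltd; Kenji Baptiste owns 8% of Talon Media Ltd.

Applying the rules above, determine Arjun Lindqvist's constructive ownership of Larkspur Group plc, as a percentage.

37.6152%

Chain via Talon Media Ltd → Ashford Pharma AG (R1): 52% × 67% × 54% = 18.8136% of Larkspur Group plc.
Chain via Redpoint Shipping BV → Cobalt Ventures LLC (R1): 37% × 49% × 32% = 5.8016% of Larkspur Group plc.
Direct interest in Larkspur Group plc: 13%.
Aggregating (R2): 18.8136% + 5.8016% + 13% = 37.6152%.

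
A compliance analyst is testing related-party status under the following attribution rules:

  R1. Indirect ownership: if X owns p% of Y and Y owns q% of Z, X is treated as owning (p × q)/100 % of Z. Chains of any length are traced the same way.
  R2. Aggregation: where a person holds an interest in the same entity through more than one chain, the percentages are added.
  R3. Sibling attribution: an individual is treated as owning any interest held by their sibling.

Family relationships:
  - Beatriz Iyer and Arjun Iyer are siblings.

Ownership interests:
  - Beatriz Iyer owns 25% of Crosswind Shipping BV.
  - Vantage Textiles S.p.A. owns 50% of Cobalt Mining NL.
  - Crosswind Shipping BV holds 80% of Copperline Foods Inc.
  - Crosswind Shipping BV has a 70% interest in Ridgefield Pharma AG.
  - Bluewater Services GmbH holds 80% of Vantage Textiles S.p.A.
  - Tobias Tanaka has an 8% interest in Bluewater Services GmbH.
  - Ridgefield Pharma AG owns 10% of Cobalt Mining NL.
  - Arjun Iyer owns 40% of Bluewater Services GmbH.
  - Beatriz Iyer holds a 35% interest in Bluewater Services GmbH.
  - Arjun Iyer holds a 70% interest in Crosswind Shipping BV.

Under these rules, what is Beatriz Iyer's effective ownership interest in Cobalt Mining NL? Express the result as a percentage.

36.65%

By sibling attribution (R3), Beatriz Iyer is treated as also owning Arjun Iyer's interest in Bluewater Services GmbH, giving 35% + 40% = 75%.
By sibling attribution (R3), Beatriz Iyer is treated as also owning Arjun Iyer's interest in Crosswind Shipping BV, giving 25% + 70% = 95%.
Chain via Bluewater Services GmbH → Vantage Textiles S.p.A. (R1): 75% × 80% × 50% = 30% of Cobalt Mining NL.
Chain via Crosswind Shipping BV → Ridgefield Pharma AG (R1): 95% × 70% × 10% = 6.65% of Cobalt Mining NL.
Aggregating (R2): 30% + 6.65% = 36.65%.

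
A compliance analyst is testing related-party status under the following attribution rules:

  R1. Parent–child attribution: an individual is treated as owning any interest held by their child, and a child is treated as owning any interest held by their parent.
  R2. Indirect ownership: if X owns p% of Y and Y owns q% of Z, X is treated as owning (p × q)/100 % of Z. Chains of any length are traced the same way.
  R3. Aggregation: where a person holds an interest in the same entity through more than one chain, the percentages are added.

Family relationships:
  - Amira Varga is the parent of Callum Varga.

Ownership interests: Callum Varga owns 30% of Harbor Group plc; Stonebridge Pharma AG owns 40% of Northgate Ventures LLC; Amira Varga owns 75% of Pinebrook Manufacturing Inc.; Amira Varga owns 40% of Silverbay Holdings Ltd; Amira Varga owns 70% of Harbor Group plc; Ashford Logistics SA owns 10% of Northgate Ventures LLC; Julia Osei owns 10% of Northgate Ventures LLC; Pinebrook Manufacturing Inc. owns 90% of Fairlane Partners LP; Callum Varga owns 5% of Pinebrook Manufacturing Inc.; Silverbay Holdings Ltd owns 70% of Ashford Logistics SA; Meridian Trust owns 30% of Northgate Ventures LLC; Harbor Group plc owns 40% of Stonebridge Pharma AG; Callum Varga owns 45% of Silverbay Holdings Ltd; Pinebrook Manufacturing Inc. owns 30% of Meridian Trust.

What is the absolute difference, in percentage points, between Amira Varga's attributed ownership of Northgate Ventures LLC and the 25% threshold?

By parent–child attribution (R1), Amira Varga is treated as also owning Callum Varga's interest in Harbor Group plc, giving 70% + 30% = 100%.
By parent–child attribution (R1), Amira Varga is treated as also owning Callum Varga's interest in Silverbay Holdings Ltd, giving 40% + 45% = 85%.
By parent–child attribution (R1), Amira Varga is treated as also owning Callum Varga's interest in Pinebrook Manufacturing Inc, giving 75% + 5% = 80%.
Chain via Harbor Group plc → Stonebridge Pharma AG (R2): 100% × 40% × 40% = 16% of Northgate Ventures LLC.
Chain via Silverbay Holdings Ltd → Ashford Logistics SA (R2): 85% × 70% × 10% = 5.95% of Northgate Ventures LLC.
Chain via Pinebrook Manufacturing Inc. → Meridian Trust (R2): 80% × 30% × 30% = 7.2% of Northgate Ventures LLC.
Aggregating (R3): 16% + 5.95% + 7.2% = 29.15%.
29.15% exceeds the 25% threshold by 4.15 percentage points.

4.15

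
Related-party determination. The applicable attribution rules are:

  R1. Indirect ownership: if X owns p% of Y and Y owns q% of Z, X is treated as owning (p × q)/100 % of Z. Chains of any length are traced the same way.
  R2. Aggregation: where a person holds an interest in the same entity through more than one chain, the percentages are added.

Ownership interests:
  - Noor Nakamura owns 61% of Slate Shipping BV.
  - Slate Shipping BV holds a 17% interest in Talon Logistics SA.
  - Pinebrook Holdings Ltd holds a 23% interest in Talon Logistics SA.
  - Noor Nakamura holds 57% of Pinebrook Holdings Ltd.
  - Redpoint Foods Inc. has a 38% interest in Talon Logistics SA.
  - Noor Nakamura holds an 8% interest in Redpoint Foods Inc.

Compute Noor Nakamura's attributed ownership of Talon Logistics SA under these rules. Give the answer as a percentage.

Chain via Pinebrook Holdings Ltd (R1): 57% × 23% = 13.11% of Talon Logistics SA.
Chain via Slate Shipping BV (R1): 61% × 17% = 10.37% of Talon Logistics SA.
Chain via Redpoint Foods Inc. (R1): 8% × 38% = 3.04% of Talon Logistics SA.
Aggregating (R2): 13.11% + 10.37% + 3.04% = 26.52%.

26.52%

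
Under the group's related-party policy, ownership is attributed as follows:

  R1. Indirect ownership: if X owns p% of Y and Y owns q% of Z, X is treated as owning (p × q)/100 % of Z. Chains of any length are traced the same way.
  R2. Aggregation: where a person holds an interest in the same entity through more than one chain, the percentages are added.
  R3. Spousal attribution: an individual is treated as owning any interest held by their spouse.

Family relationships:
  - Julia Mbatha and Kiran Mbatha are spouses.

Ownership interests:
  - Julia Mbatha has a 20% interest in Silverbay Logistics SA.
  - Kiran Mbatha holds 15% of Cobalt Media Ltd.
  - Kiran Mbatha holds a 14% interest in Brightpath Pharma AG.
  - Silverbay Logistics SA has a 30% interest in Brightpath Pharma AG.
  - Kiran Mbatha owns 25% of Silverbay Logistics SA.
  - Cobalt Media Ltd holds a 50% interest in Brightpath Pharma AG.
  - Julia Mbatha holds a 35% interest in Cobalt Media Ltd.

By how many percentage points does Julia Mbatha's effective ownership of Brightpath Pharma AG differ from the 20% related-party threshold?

32.5

By spousal attribution (R3), Julia Mbatha is treated as also owning Kiran Mbatha's interest in Silverbay Logistics SA, giving 20% + 25% = 45%.
By spousal attribution (R3), Julia Mbatha is treated as also owning Kiran Mbatha's interest in Cobalt Media Ltd, giving 35% + 15% = 50%.
By spousal attribution (R3), Julia Mbatha is treated as owning Kiran Mbatha's 14% interest in Brightpath Pharma AG.
Chain via Silverbay Logistics SA (R1): 45% × 30% = 13.5% of Brightpath Pharma AG.
Chain via Cobalt Media Ltd (R1): 50% × 50% = 25% of Brightpath Pharma AG.
Direct interest in Brightpath Pharma AG: 14%.
Aggregating (R2): 13.5% + 25% + 14% = 52.5%.
52.5% exceeds the 20% threshold by 32.5 percentage points.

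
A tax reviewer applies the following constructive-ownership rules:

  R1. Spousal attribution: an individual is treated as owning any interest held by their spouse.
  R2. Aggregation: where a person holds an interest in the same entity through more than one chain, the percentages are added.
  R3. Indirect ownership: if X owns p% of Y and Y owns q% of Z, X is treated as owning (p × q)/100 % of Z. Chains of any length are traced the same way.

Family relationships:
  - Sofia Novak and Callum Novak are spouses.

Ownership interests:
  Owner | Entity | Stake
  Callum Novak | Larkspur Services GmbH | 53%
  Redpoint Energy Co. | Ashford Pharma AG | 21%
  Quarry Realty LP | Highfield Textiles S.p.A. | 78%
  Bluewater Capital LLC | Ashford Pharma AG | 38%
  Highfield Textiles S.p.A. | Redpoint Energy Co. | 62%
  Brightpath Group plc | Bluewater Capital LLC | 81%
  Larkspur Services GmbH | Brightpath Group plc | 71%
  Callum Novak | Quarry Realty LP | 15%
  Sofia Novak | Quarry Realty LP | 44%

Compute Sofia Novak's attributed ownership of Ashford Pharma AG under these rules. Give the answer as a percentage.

By spousal attribution (R1), Sofia Novak is treated as also owning Callum Novak's interest in Quarry Realty LP, giving 44% + 15% = 59%.
By spousal attribution (R1), Sofia Novak is treated as owning Callum Novak's 53% interest in Larkspur Services GmbH.
Chain via Quarry Realty LP → Highfield Textiles S.p.A. → Redpoint Energy Co. (R3): 59% × 78% × 62% × 21% = 5.991804% of Ashford Pharma AG.
Chain via Larkspur Services GmbH → Brightpath Group plc → Bluewater Capital LLC (R3): 53% × 71% × 81% × 38% = 11.582514% of Ashford Pharma AG.
Aggregating (R2): 5.991804% + 11.582514% = 17.574318%.

17.574318%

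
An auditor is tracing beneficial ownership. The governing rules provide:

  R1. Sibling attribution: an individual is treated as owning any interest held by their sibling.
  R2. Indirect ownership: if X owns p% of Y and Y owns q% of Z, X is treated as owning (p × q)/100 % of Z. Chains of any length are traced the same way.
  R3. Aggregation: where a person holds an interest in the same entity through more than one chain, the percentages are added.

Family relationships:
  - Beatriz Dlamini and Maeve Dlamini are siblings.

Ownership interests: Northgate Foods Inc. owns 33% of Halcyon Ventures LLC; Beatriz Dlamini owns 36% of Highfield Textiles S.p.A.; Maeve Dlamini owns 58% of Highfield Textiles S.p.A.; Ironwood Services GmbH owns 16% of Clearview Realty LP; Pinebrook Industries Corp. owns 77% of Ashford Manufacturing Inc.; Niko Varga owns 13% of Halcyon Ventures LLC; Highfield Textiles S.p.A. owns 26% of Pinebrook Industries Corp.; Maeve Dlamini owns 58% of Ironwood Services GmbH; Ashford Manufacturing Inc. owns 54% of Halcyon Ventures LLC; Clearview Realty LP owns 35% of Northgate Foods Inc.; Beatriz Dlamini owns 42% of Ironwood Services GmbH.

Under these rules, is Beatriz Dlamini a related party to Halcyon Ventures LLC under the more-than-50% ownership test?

No

By sibling attribution (R1), Beatriz Dlamini is treated as also owning Maeve Dlamini's interest in Highfield Textiles S.p.A, giving 36% + 58% = 94%.
By sibling attribution (R1), Beatriz Dlamini is treated as also owning Maeve Dlamini's interest in Ironwood Services GmbH, giving 42% + 58% = 100%.
Chain via Highfield Textiles S.p.A. → Pinebrook Industries Corp. → Ashford Manufacturing Inc. (R2): 94% × 26% × 77% × 54% = 10.162152% of Halcyon Ventures LLC.
Chain via Ironwood Services GmbH → Clearview Realty LP → Northgate Foods Inc. (R2): 100% × 16% × 35% × 33% = 1.848% of Halcyon Ventures LLC.
Aggregating (R3): 10.162152% + 1.848% = 12.010152%.
12.010152% does not exceed the 50% threshold, so Beatriz is not a related party to Halcyon Ventures LLC.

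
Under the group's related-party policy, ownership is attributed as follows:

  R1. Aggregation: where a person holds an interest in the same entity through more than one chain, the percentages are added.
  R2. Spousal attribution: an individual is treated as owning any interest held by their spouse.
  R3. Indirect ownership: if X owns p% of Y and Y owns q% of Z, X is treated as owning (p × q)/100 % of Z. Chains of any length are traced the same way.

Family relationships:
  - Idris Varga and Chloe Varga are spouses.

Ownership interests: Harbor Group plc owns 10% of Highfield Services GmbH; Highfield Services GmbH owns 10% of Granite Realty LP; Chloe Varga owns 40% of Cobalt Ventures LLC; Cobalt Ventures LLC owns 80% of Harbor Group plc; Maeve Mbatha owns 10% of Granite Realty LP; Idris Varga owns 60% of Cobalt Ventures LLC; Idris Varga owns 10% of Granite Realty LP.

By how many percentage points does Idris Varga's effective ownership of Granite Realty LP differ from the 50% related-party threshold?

By spousal attribution (R2), Idris Varga is treated as also owning Chloe Varga's interest in Cobalt Ventures LLC, giving 60% + 40% = 100%.
Chain via Cobalt Ventures LLC → Harbor Group plc → Highfield Services GmbH (R3): 100% × 80% × 10% × 10% = 0.8% of Granite Realty LP.
Direct interest in Granite Realty LP: 10%.
Aggregating (R1): 0.8% + 10% = 10.8%.
10.8% falls short of the 50% threshold by 39.2 percentage points.

39.2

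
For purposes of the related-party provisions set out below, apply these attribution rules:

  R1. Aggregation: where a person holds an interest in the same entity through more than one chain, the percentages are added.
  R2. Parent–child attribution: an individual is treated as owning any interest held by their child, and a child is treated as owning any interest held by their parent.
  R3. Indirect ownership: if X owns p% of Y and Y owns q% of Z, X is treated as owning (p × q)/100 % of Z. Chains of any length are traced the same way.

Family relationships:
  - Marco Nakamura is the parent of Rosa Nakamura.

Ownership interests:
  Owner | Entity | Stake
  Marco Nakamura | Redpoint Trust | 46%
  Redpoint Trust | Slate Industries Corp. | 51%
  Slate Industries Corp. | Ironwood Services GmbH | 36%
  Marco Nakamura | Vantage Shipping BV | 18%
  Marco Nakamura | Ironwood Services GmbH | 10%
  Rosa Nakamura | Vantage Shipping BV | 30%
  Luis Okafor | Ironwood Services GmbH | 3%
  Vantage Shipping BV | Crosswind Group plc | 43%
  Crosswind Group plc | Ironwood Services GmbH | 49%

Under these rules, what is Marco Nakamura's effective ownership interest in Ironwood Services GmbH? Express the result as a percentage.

28.5592%

By parent–child attribution (R2), Marco Nakamura is treated as also owning Rosa Nakamura's interest in Vantage Shipping BV, giving 18% + 30% = 48%.
Chain via Redpoint Trust → Slate Industries Corp. (R3): 46% × 51% × 36% = 8.4456% of Ironwood Services GmbH.
Chain via Vantage Shipping BV → Crosswind Group plc (R3): 48% × 43% × 49% = 10.1136% of Ironwood Services GmbH.
Direct interest in Ironwood Services GmbH: 10%.
Aggregating (R1): 8.4456% + 10.1136% + 10% = 28.5592%.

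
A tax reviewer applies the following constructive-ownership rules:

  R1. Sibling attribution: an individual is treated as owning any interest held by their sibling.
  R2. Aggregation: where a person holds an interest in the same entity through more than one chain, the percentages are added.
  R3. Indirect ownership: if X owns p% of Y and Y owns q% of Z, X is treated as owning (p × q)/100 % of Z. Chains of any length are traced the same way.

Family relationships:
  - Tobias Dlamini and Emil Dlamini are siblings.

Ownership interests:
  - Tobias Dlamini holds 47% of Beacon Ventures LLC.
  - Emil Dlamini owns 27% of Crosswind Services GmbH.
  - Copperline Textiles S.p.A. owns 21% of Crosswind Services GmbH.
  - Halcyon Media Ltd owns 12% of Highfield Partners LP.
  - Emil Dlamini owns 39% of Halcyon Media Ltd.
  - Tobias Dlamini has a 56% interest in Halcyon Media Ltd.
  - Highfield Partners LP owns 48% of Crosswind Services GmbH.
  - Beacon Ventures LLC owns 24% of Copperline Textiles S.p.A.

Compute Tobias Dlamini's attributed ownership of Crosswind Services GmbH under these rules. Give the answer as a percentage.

34.8408%

By sibling attribution (R1), Tobias Dlamini is treated as also owning Emil Dlamini's interest in Halcyon Media Ltd, giving 56% + 39% = 95%.
By sibling attribution (R1), Tobias Dlamini is treated as owning Emil Dlamini's 27% interest in Crosswind Services GmbH.
Chain via Halcyon Media Ltd → Highfield Partners LP (R3): 95% × 12% × 48% = 5.472% of Crosswind Services GmbH.
Chain via Beacon Ventures LLC → Copperline Textiles S.p.A. (R3): 47% × 24% × 21% = 2.3688% of Crosswind Services GmbH.
Direct interest in Crosswind Services GmbH: 27%.
Aggregating (R2): 5.472% + 2.3688% + 27% = 34.8408%.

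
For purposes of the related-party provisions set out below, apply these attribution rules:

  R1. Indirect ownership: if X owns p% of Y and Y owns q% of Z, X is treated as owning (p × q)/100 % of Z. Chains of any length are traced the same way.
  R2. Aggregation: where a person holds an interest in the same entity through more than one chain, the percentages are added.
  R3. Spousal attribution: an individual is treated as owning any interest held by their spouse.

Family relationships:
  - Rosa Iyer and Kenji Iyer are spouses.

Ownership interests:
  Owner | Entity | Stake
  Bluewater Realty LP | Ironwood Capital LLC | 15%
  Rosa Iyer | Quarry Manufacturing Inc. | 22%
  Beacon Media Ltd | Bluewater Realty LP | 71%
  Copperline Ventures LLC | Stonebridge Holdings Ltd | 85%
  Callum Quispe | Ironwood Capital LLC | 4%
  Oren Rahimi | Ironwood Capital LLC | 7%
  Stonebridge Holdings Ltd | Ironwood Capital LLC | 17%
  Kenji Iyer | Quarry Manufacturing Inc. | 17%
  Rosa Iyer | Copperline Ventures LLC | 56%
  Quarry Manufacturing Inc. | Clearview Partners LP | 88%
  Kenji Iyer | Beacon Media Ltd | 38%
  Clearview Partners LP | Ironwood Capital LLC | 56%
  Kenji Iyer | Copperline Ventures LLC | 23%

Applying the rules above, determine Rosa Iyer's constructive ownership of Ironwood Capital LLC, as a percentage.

34.6817%

By spousal attribution (R3), Rosa Iyer is treated as also owning Kenji Iyer's interest in Quarry Manufacturing Inc, giving 22% + 17% = 39%.
By spousal attribution (R3), Rosa Iyer is treated as also owning Kenji Iyer's interest in Copperline Ventures LLC, giving 56% + 23% = 79%.
By spousal attribution (R3), Rosa Iyer is treated as owning Kenji Iyer's 38% interest in Beacon Media Ltd.
Chain via Quarry Manufacturing Inc. → Clearview Partners LP (R1): 39% × 88% × 56% = 19.2192% of Ironwood Capital LLC.
Chain via Copperline Ventures LLC → Stonebridge Holdings Ltd (R1): 79% × 85% × 17% = 11.4155% of Ironwood Capital LLC.
Chain via Beacon Media Ltd → Bluewater Realty LP (R1): 38% × 71% × 15% = 4.047% of Ironwood Capital LLC.
Aggregating (R2): 19.2192% + 11.4155% + 4.047% = 34.6817%.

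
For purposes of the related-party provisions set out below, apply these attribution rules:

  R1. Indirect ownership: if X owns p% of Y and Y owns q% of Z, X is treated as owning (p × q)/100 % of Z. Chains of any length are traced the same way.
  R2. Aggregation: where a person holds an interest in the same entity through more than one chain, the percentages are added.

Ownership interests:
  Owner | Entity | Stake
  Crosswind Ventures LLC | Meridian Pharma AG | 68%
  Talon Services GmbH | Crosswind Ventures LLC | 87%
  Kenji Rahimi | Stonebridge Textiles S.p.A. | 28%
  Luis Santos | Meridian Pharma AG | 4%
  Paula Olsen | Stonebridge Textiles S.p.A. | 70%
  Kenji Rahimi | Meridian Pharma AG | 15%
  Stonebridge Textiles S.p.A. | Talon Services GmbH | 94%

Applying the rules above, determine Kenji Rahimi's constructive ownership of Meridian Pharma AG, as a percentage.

30.570912%

Chain via Stonebridge Textiles S.p.A. → Talon Services GmbH → Crosswind Ventures LLC (R1): 28% × 94% × 87% × 68% = 15.570912% of Meridian Pharma AG.
Direct interest in Meridian Pharma AG: 15%.
Aggregating (R2): 15.570912% + 15% = 30.570912%.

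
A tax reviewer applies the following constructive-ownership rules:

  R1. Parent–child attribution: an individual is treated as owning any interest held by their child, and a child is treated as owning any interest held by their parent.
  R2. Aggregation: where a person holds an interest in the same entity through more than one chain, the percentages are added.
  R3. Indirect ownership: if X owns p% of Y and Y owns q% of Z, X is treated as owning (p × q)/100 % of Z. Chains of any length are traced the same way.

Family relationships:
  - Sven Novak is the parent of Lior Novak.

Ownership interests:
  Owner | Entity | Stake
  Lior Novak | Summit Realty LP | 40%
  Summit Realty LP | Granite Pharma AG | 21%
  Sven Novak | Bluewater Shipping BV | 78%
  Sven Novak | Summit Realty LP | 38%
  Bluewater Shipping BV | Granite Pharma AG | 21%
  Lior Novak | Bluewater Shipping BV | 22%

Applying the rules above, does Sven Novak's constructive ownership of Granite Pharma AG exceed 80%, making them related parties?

By parent–child attribution (R1), Sven Novak is treated as also owning Lior Novak's interest in Summit Realty LP, giving 38% + 40% = 78%.
By parent–child attribution (R1), Sven Novak is treated as also owning Lior Novak's interest in Bluewater Shipping BV, giving 78% + 22% = 100%.
Chain via Summit Realty LP (R3): 78% × 21% = 16.38% of Granite Pharma AG.
Chain via Bluewater Shipping BV (R3): 100% × 21% = 21% of Granite Pharma AG.
Aggregating (R2): 16.38% + 21% = 37.38%.
37.38% does not exceed the 80% threshold, so Sven is not a related party to Granite Pharma AG.

No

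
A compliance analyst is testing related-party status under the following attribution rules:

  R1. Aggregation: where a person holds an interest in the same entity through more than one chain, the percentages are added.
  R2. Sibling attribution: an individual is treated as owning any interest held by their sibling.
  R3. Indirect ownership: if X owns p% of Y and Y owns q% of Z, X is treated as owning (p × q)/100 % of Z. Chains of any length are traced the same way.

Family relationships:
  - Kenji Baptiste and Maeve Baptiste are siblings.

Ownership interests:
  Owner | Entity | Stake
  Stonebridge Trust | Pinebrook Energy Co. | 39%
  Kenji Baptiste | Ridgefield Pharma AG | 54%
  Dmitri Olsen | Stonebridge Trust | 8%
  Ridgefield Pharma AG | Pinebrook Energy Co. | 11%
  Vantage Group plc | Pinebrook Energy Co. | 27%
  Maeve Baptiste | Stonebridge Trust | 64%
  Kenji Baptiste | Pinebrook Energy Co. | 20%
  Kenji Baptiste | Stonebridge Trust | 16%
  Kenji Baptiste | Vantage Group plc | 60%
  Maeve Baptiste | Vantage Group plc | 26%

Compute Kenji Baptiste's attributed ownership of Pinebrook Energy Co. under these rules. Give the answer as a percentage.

By sibling attribution (R2), Kenji Baptiste is treated as also owning Maeve Baptiste's interest in Stonebridge Trust, giving 16% + 64% = 80%.
By sibling attribution (R2), Kenji Baptiste is treated as also owning Maeve Baptiste's interest in Vantage Group plc, giving 60% + 26% = 86%.
Chain via Ridgefield Pharma AG (R3): 54% × 11% = 5.94% of Pinebrook Energy Co.
Chain via Stonebridge Trust (R3): 80% × 39% = 31.2% of Pinebrook Energy Co.
Chain via Vantage Group plc (R3): 86% × 27% = 23.22% of Pinebrook Energy Co.
Direct interest in Pinebrook Energy Co: 20%.
Aggregating (R1): 5.94% + 31.2% + 23.22% + 20% = 80.36%.

80.36%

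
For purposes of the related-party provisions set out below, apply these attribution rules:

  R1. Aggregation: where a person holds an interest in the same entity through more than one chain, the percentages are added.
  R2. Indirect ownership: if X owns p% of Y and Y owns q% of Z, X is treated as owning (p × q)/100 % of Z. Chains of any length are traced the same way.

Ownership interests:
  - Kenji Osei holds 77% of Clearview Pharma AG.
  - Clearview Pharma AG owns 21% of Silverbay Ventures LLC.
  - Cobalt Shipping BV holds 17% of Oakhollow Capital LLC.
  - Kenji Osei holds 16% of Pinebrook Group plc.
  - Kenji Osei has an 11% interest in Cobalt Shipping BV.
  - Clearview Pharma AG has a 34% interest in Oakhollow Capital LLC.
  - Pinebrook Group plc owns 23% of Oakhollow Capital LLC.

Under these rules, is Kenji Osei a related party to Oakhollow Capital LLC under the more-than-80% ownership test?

Chain via Clearview Pharma AG (R2): 77% × 34% = 26.18% of Oakhollow Capital LLC.
Chain via Cobalt Shipping BV (R2): 11% × 17% = 1.87% of Oakhollow Capital LLC.
Chain via Pinebrook Group plc (R2): 16% × 23% = 3.68% of Oakhollow Capital LLC.
Aggregating (R1): 26.18% + 1.87% + 3.68% = 31.73%.
31.73% does not exceed the 80% threshold, so Kenji is not a related party to Oakhollow Capital LLC.

No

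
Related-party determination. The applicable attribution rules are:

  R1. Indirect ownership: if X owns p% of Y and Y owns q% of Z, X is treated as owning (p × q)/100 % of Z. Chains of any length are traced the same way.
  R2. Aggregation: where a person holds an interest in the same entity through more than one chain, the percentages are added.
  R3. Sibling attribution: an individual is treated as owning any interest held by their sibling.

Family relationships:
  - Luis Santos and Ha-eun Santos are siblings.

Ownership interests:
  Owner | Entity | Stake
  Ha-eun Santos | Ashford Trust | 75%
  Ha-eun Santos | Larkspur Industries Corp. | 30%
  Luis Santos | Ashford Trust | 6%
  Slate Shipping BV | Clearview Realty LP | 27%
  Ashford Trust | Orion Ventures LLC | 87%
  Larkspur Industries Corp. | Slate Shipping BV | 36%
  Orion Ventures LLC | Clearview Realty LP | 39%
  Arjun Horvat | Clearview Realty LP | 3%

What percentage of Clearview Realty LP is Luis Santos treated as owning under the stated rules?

30.3993%

By sibling attribution (R3), Luis Santos is treated as also owning Ha-eun Santos's interest in Ashford Trust, giving 6% + 75% = 81%.
By sibling attribution (R3), Luis Santos is treated as owning Ha-eun Santos's 30% interest in Larkspur Industries Corp.
Chain via Ashford Trust → Orion Ventures LLC (R1): 81% × 87% × 39% = 27.4833% of Clearview Realty LP.
Chain via Larkspur Industries Corp. → Slate Shipping BV (R1): 30% × 36% × 27% = 2.916% of Clearview Realty LP.
Aggregating (R2): 27.4833% + 2.916% = 30.3993%.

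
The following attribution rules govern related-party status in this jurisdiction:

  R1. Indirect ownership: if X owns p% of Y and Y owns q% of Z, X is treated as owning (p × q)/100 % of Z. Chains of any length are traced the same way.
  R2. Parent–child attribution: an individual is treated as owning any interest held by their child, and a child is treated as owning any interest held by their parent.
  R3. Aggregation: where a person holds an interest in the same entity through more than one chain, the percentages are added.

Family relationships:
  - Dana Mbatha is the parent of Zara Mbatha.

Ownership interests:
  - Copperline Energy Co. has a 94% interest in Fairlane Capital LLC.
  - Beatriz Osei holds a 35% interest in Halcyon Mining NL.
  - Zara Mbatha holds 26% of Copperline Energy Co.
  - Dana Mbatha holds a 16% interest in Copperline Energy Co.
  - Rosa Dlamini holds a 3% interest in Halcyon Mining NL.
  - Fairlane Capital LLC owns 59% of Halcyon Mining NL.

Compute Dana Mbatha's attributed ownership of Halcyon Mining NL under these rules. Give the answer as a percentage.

By parent–child attribution (R2), Dana Mbatha is treated as also owning Zara Mbatha's interest in Copperline Energy Co, giving 16% + 26% = 42%.
Chain via Copperline Energy Co. → Fairlane Capital LLC (R1): 42% × 94% × 59% = 23.2932% of Halcyon Mining NL.

23.2932%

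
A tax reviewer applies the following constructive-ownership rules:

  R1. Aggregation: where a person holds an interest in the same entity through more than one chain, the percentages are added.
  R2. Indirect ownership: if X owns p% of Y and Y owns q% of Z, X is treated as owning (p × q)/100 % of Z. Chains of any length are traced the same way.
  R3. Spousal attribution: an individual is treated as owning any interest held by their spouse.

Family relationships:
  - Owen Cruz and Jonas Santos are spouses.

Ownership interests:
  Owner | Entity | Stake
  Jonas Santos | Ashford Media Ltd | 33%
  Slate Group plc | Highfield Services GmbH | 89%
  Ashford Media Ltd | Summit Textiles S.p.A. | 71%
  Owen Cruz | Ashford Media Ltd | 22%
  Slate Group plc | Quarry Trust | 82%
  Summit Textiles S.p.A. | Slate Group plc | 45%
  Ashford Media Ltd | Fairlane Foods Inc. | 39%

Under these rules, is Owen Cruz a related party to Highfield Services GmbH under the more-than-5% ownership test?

Yes

By spousal attribution (R3), Owen Cruz is treated as also owning Jonas Santos's interest in Ashford Media Ltd, giving 22% + 33% = 55%.
Chain via Ashford Media Ltd → Summit Textiles S.p.A. → Slate Group plc (R2): 55% × 71% × 45% × 89% = 15.639525% of Highfield Services GmbH.
15.639525% exceeds the 5% threshold, so Owen is a related party to Highfield Services GmbH.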